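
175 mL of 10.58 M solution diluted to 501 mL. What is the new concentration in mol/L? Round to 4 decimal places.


Dilution: M1*V1 = M2*V2, solve for M2.
M2 = M1*V1 / V2
M2 = 10.58 * 175 / 501
M2 = 1851.5 / 501
M2 = 3.69560878 mol/L, rounded to 4 dp:

3.6956 mol/L


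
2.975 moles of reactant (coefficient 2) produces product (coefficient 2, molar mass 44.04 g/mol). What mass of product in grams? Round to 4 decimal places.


Use the coefficient ratio to convert reactant moles to product moles, then multiply by the product's molar mass.
moles_P = moles_R * (coeff_P / coeff_R) = 2.975 * (2/2) = 2.975
mass_P = moles_P * M_P = 2.975 * 44.04
mass_P = 131.019 g, rounded to 4 dp:

131.0190 g


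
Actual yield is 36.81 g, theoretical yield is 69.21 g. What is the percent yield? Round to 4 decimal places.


% yield = 100 * actual / theoretical
% yield = 100 * 36.81 / 69.21
% yield = 53.18595579 %, rounded to 4 dp:

53.1860 %


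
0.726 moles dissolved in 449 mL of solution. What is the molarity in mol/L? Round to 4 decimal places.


Convert volume to liters: V_L = V_mL / 1000.
V_L = 449 / 1000 = 0.449 L
M = n / V_L = 0.726 / 0.449
M = 1.6169265 mol/L, rounded to 4 dp:

1.6169 mol/L


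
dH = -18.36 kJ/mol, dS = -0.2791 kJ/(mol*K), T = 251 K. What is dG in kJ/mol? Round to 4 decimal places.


Gibbs: dG = dH - T*dS (consistent units, dS already in kJ/(mol*K)).
T*dS = 251 * -0.2791 = -70.0541
dG = -18.36 - (-70.0541)
dG = 51.6941 kJ/mol, rounded to 4 dp:

51.6941 kJ/mol


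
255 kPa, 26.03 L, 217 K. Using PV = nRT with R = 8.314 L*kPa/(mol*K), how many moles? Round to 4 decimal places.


PV = nRT, solve for n = PV / (RT).
PV = 255 * 26.03 = 6637.65
RT = 8.314 * 217 = 1804.138
n = 6637.65 / 1804.138
n = 3.67912543 mol, rounded to 4 dp:

3.6791 mol


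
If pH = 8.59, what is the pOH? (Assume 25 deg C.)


At 25 deg C, pH + pOH = 14.
pOH = 14 - pH = 14 - 8.59
pOH = 5.41:

5.41


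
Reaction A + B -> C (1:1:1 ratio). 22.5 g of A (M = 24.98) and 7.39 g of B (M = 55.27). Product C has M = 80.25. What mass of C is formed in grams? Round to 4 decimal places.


Find moles of each reactant; the smaller value is the limiting reagent in a 1:1:1 reaction, so moles_C equals moles of the limiter.
n_A = mass_A / M_A = 22.5 / 24.98 = 0.900721 mol
n_B = mass_B / M_B = 7.39 / 55.27 = 0.133707 mol
Limiting reagent: B (smaller), n_limiting = 0.133707 mol
mass_C = n_limiting * M_C = 0.133707 * 80.25
mass_C = 10.72998675 g, rounded to 4 dp:

10.7300 g


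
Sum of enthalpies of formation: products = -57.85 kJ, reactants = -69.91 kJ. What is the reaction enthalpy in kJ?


dH_rxn = sum(dH_f products) - sum(dH_f reactants)
dH_rxn = -57.85 - (-69.91)
dH_rxn = 12.06 kJ:

12.06 kJ


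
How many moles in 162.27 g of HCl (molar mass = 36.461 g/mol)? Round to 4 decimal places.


n = mass / M
n = 162.27 / 36.461
n = 4.45050876 mol, rounded to 4 dp:

4.4505 mol


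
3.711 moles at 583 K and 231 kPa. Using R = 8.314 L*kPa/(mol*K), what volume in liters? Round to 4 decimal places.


PV = nRT, solve for V = nRT / P.
nRT = 3.711 * 8.314 * 583 = 17987.4471
V = 17987.4471 / 231
V = 77.86773636 L, rounded to 4 dp:

77.8677 L


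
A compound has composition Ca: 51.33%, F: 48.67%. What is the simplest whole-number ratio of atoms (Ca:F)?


Assume 100 g of compound, divide each mass% by atomic mass to get moles, then normalize by the smallest to get a raw atom ratio.
Moles per 100 g: Ca: 51.33/40.078 = 1.2808, F: 48.67/18.998 = 2.5618
Raw ratio (divide by min = 1.2808): Ca: 1.0, F: 2.0
Multiply by 1 to clear fractions: Ca: 1.0 ~= 1, F: 2.0 ~= 2
Reduce by GCD to get the simplest whole-number ratio:

1:2


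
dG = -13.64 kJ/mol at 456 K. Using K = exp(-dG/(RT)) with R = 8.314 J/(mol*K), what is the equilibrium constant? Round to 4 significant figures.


dG is in kJ/mol; multiply by 1000 to match R in J/(mol*K).
RT = 8.314 * 456 = 3791.184 J/mol
exponent = -dG*1000 / (RT) = -(-13.64*1000) / 3791.184 = 3.59782063
K = exp(3.59782063)
K = 36.51856, rounded to 4 significant figures:

36.52


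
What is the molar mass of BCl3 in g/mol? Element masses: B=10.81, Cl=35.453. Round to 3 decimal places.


M = sum(count * atomic_mass) over atoms.
M = 1*10.81 + 3*35.453
M = 10.81 + 106.359
M = 117.169 g/mol, rounded to 3 dp:

117.169 g/mol


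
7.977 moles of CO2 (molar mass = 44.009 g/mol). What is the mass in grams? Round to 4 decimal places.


mass = n * M
mass = 7.977 * 44.009
mass = 351.059793 g, rounded to 4 dp:

351.0598 g


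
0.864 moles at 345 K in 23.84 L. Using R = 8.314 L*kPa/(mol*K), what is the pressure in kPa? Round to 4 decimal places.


PV = nRT, solve for P = nRT / V.
nRT = 0.864 * 8.314 * 345 = 2478.2371
P = 2478.2371 / 23.84
P = 103.95289849 kPa, rounded to 4 dp:

103.9529 kPa


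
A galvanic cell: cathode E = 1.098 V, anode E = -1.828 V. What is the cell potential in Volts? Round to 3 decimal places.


Standard cell potential: E_cell = E_cathode - E_anode.
E_cell = 1.098 - (-1.828)
E_cell = 2.926 V, rounded to 3 dp:

2.926 V


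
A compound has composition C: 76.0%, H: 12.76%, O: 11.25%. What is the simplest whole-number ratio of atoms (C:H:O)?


Assume 100 g of compound, divide each mass% by atomic mass to get moles, then normalize by the smallest to get a raw atom ratio.
Moles per 100 g: C: 76.0/12.011 = 6.3275, H: 12.76/1.008 = 12.6587, O: 11.25/15.999 = 0.7032
Raw ratio (divide by min = 0.7032): C: 8.999, H: 18.002, O: 1.0
Multiply by 1 to clear fractions: C: 8.999 ~= 9, H: 18.002 ~= 18, O: 1.0 ~= 1
Reduce by GCD to get the simplest whole-number ratio:

9:18:1


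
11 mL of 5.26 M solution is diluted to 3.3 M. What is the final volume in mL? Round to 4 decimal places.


Dilution: M1*V1 = M2*V2, solve for V2.
V2 = M1*V1 / M2
V2 = 5.26 * 11 / 3.3
V2 = 57.86 / 3.3
V2 = 17.53333333 mL, rounded to 4 dp:

17.5333 mL


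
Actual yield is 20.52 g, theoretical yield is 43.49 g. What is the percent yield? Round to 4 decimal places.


% yield = 100 * actual / theoretical
% yield = 100 * 20.52 / 43.49
% yield = 47.18326052 %, rounded to 4 dp:

47.1833 %


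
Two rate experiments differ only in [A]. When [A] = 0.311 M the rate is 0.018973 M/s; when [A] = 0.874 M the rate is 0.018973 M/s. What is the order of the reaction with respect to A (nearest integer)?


Rate is proportional to [A]^n, so rate2/rate1 = ([A]2/[A]1)^n. Take logs to solve for n.
rate2/rate1 = 0.018973 / 0.018973 = 1.0
[A]2/[A]1 = 0.874 / 0.311 = 2.8103
n = ln(1.0) / ln(2.8103) = 0.0
Nearest integer order:

0


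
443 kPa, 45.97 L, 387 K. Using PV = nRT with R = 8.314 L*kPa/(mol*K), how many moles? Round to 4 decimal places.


PV = nRT, solve for n = PV / (RT).
PV = 443 * 45.97 = 20364.71
RT = 8.314 * 387 = 3217.518
n = 20364.71 / 3217.518
n = 6.32932279 mol, rounded to 4 dp:

6.3293 mol


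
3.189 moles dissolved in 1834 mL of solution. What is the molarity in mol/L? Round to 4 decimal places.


Convert volume to liters: V_L = V_mL / 1000.
V_L = 1834 / 1000 = 1.834 L
M = n / V_L = 3.189 / 1.834
M = 1.73882225 mol/L, rounded to 4 dp:

1.7388 mol/L


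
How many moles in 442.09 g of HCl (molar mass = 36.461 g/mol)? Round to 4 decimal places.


n = mass / M
n = 442.09 / 36.461
n = 12.12501028 mol, rounded to 4 dp:

12.1250 mol


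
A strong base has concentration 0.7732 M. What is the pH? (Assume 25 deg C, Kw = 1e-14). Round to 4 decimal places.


A strong base dissociates completely, so [OH-] equals the given concentration.
pOH = -log10([OH-]) = -log10(0.7732) = 0.111708
pH = 14 - pOH = 14 - 0.111708
pH = 13.888292, rounded to 4 dp:

13.8883


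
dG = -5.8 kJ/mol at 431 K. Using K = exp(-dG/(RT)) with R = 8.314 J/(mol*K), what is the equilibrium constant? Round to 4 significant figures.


dG is in kJ/mol; multiply by 1000 to match R in J/(mol*K).
RT = 8.314 * 431 = 3583.334 J/mol
exponent = -dG*1000 / (RT) = -(-5.8*1000) / 3583.334 = 1.61860435
K = exp(1.61860435)
K = 5.0460429, rounded to 4 significant figures:

5.046


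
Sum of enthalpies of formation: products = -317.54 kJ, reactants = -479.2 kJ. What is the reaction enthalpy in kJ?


dH_rxn = sum(dH_f products) - sum(dH_f reactants)
dH_rxn = -317.54 - (-479.2)
dH_rxn = 161.66 kJ:

161.66 kJ


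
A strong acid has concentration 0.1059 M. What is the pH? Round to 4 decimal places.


A strong acid dissociates completely, so [H+] equals the given concentration.
pH = -log10([H+]) = -log10(0.1059)
pH = 0.97510404, rounded to 4 dp:

0.9751


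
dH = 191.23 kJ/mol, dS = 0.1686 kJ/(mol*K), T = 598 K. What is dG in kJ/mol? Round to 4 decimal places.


Gibbs: dG = dH - T*dS (consistent units, dS already in kJ/(mol*K)).
T*dS = 598 * 0.1686 = 100.8228
dG = 191.23 - (100.8228)
dG = 90.4072 kJ/mol, rounded to 4 dp:

90.4072 kJ/mol


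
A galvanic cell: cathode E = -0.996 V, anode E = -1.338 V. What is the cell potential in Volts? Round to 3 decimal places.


Standard cell potential: E_cell = E_cathode - E_anode.
E_cell = -0.996 - (-1.338)
E_cell = 0.342 V, rounded to 3 dp:

0.342 V


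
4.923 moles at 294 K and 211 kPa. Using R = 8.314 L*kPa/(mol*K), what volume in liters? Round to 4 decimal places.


PV = nRT, solve for V = nRT / P.
nRT = 4.923 * 8.314 * 294 = 12033.3677
V = 12033.3677 / 211
V = 57.03017867 L, rounded to 4 dp:

57.0302 L


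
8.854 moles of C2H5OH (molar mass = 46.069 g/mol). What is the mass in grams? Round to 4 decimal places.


mass = n * M
mass = 8.854 * 46.069
mass = 407.894926 g, rounded to 4 dp:

407.8949 g


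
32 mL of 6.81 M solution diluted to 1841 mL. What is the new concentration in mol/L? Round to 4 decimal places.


Dilution: M1*V1 = M2*V2, solve for M2.
M2 = M1*V1 / V2
M2 = 6.81 * 32 / 1841
M2 = 217.92 / 1841
M2 = 0.11837045 mol/L, rounded to 4 dp:

0.1184 mol/L


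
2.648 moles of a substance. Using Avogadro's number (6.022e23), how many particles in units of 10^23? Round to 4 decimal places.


N = n * NA, then divide by 1e23 for the requested units.
N / 1e23 = n * 6.022
N / 1e23 = 2.648 * 6.022
N / 1e23 = 15.946256, rounded to 4 dp:

15.9463


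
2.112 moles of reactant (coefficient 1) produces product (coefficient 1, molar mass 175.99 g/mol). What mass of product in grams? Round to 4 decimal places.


Use the coefficient ratio to convert reactant moles to product moles, then multiply by the product's molar mass.
moles_P = moles_R * (coeff_P / coeff_R) = 2.112 * (1/1) = 2.112
mass_P = moles_P * M_P = 2.112 * 175.99
mass_P = 371.69088 g, rounded to 4 dp:

371.6909 g


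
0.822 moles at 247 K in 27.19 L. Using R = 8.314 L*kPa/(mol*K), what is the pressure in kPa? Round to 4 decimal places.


PV = nRT, solve for P = nRT / V.
nRT = 0.822 * 8.314 * 247 = 1688.0247
P = 1688.0247 / 27.19
P = 62.08255609 kPa, rounded to 4 dp:

62.0826 kPa


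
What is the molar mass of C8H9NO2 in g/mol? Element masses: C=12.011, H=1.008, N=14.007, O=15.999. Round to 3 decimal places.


M = sum(count * atomic_mass) over atoms.
M = 8*12.011 + 9*1.008 + 1*14.007 + 2*15.999
M = 96.088 + 9.072 + 14.007 + 31.998
M = 151.165 g/mol, rounded to 3 dp:

151.165 g/mol


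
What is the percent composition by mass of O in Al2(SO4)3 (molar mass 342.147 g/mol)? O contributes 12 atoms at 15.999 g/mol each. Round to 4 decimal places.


pct = 100 * (n_elem * M_elem) / M_total
mass_contribution = 12 * 15.999 = 191.988 g/mol
pct = 100 * 191.988 / 342.147
pct = 56.11272348 %, rounded to 4 dp:

56.1127 %


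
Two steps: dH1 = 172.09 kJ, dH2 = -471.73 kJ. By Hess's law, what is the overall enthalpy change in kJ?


Hess's law: enthalpy is a state function, so add the step enthalpies.
dH_total = dH1 + dH2 = 172.09 + (-471.73)
dH_total = -299.64 kJ:

-299.64 kJ


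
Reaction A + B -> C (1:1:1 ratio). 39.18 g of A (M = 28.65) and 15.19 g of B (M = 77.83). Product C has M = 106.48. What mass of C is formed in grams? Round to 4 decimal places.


Find moles of each reactant; the smaller value is the limiting reagent in a 1:1:1 reaction, so moles_C equals moles of the limiter.
n_A = mass_A / M_A = 39.18 / 28.65 = 1.367539 mol
n_B = mass_B / M_B = 15.19 / 77.83 = 0.195169 mol
Limiting reagent: B (smaller), n_limiting = 0.195169 mol
mass_C = n_limiting * M_C = 0.195169 * 106.48
mass_C = 20.78159512 g, rounded to 4 dp:

20.7816 g


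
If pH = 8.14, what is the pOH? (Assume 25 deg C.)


At 25 deg C, pH + pOH = 14.
pOH = 14 - pH = 14 - 8.14
pOH = 5.86:

5.86


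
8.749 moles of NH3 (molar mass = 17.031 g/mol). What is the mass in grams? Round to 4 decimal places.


mass = n * M
mass = 8.749 * 17.031
mass = 149.004219 g, rounded to 4 dp:

149.0042 g


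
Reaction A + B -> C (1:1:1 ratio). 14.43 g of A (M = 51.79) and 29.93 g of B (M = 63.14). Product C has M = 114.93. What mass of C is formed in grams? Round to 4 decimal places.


Find moles of each reactant; the smaller value is the limiting reagent in a 1:1:1 reaction, so moles_C equals moles of the limiter.
n_A = mass_A / M_A = 14.43 / 51.79 = 0.278625 mol
n_B = mass_B / M_B = 29.93 / 63.14 = 0.474026 mol
Limiting reagent: A (smaller), n_limiting = 0.278625 mol
mass_C = n_limiting * M_C = 0.278625 * 114.93
mass_C = 32.02237125 g, rounded to 4 dp:

32.0224 g


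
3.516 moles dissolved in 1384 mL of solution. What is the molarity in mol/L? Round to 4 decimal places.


Convert volume to liters: V_L = V_mL / 1000.
V_L = 1384 / 1000 = 1.384 L
M = n / V_L = 3.516 / 1.384
M = 2.54046243 mol/L, rounded to 4 dp:

2.5405 mol/L


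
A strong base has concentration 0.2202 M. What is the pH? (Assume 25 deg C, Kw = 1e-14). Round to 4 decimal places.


A strong base dissociates completely, so [OH-] equals the given concentration.
pOH = -log10([OH-]) = -log10(0.2202) = 0.657183
pH = 14 - pOH = 14 - 0.657183
pH = 13.342817, rounded to 4 dp:

13.3428


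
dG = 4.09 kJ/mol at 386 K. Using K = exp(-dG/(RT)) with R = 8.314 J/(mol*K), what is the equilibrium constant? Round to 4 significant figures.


dG is in kJ/mol; multiply by 1000 to match R in J/(mol*K).
RT = 8.314 * 386 = 3209.204 J/mol
exponent = -dG*1000 / (RT) = -(4.09*1000) / 3209.204 = -1.27445934
K = exp(-1.27445934)
K = 0.27958209, rounded to 4 significant figures:

0.2796


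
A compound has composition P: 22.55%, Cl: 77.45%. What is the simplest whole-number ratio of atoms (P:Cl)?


Assume 100 g of compound, divide each mass% by atomic mass to get moles, then normalize by the smallest to get a raw atom ratio.
Moles per 100 g: P: 22.55/30.974 = 0.728, Cl: 77.45/35.453 = 2.1846
Raw ratio (divide by min = 0.728): P: 1.0, Cl: 3.001
Multiply by 1 to clear fractions: P: 1.0 ~= 1, Cl: 3.001 ~= 3
Reduce by GCD to get the simplest whole-number ratio:

1:3


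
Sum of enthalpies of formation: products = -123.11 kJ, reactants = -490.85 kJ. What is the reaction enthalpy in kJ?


dH_rxn = sum(dH_f products) - sum(dH_f reactants)
dH_rxn = -123.11 - (-490.85)
dH_rxn = 367.74 kJ:

367.74 kJ


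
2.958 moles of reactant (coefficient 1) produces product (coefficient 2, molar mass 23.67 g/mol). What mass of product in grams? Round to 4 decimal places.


Use the coefficient ratio to convert reactant moles to product moles, then multiply by the product's molar mass.
moles_P = moles_R * (coeff_P / coeff_R) = 2.958 * (2/1) = 5.916
mass_P = moles_P * M_P = 5.916 * 23.67
mass_P = 140.03172 g, rounded to 4 dp:

140.0317 g


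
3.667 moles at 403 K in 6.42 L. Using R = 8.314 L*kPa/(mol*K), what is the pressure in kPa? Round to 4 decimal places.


PV = nRT, solve for P = nRT / V.
nRT = 3.667 * 8.314 * 403 = 12286.4375
P = 12286.4375 / 6.42
P = 1913.77531153 kPa, rounded to 4 dp:

1913.7753 kPa


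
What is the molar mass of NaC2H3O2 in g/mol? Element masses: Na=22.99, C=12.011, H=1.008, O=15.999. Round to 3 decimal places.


M = sum(count * atomic_mass) over atoms.
M = 1*22.99 + 2*12.011 + 3*1.008 + 2*15.999
M = 22.99 + 24.022 + 3.024 + 31.998
M = 82.034 g/mol, rounded to 3 dp:

82.034 g/mol


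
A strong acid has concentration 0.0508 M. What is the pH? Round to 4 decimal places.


A strong acid dissociates completely, so [H+] equals the given concentration.
pH = -log10([H+]) = -log10(0.0508)
pH = 1.29413629, rounded to 4 dp:

1.2941


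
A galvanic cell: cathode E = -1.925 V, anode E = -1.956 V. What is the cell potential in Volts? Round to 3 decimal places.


Standard cell potential: E_cell = E_cathode - E_anode.
E_cell = -1.925 - (-1.956)
E_cell = 0.031 V, rounded to 3 dp:

0.031 V


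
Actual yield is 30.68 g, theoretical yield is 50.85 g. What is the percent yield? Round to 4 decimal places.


% yield = 100 * actual / theoretical
% yield = 100 * 30.68 / 50.85
% yield = 60.33431662 %, rounded to 4 dp:

60.3343 %


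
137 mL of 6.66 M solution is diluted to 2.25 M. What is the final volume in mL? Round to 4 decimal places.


Dilution: M1*V1 = M2*V2, solve for V2.
V2 = M1*V1 / M2
V2 = 6.66 * 137 / 2.25
V2 = 912.42 / 2.25
V2 = 405.52 mL, rounded to 4 dp:

405.5200 mL


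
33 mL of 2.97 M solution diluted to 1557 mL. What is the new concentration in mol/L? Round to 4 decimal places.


Dilution: M1*V1 = M2*V2, solve for M2.
M2 = M1*V1 / V2
M2 = 2.97 * 33 / 1557
M2 = 98.01 / 1557
M2 = 0.06294798 mol/L, rounded to 4 dp:

0.0629 mol/L


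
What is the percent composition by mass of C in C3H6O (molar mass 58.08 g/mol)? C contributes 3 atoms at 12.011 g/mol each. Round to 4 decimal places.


pct = 100 * (n_elem * M_elem) / M_total
mass_contribution = 3 * 12.011 = 36.033 g/mol
pct = 100 * 36.033 / 58.08
pct = 62.04028926 %, rounded to 4 dp:

62.0403 %


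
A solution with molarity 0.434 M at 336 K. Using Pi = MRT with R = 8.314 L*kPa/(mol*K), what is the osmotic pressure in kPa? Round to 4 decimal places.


Osmotic pressure (van't Hoff): Pi = M*R*T.
RT = 8.314 * 336 = 2793.504
Pi = 0.434 * 2793.504
Pi = 1212.380736 kPa, rounded to 4 dp:

1212.3807 kPa


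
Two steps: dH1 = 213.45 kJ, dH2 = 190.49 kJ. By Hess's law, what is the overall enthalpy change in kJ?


Hess's law: enthalpy is a state function, so add the step enthalpies.
dH_total = dH1 + dH2 = 213.45 + (190.49)
dH_total = 403.94 kJ:

403.94 kJ


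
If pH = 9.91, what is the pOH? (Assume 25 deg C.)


At 25 deg C, pH + pOH = 14.
pOH = 14 - pH = 14 - 9.91
pOH = 4.09:

4.09


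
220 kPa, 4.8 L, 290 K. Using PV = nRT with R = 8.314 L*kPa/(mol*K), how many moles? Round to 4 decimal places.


PV = nRT, solve for n = PV / (RT).
PV = 220 * 4.8 = 1056.0
RT = 8.314 * 290 = 2411.06
n = 1056.0 / 2411.06
n = 0.43798163 mol, rounded to 4 dp:

0.4380 mol


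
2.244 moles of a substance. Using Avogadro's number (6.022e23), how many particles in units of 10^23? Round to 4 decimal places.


N = n * NA, then divide by 1e23 for the requested units.
N / 1e23 = n * 6.022
N / 1e23 = 2.244 * 6.022
N / 1e23 = 13.513368, rounded to 4 dp:

13.5134


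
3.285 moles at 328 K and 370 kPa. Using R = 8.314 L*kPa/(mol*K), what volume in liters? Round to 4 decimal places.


PV = nRT, solve for V = nRT / P.
nRT = 3.285 * 8.314 * 328 = 8958.1687
V = 8958.1687 / 370
V = 24.21126676 L, rounded to 4 dp:

24.2113 L


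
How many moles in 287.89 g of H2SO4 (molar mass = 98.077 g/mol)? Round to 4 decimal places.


n = mass / M
n = 287.89 / 98.077
n = 2.93534672 mol, rounded to 4 dp:

2.9353 mol


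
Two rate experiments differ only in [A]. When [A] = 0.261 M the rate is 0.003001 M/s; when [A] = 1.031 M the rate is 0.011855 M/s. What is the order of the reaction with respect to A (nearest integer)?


Rate is proportional to [A]^n, so rate2/rate1 = ([A]2/[A]1)^n. Take logs to solve for n.
rate2/rate1 = 0.011855 / 0.003001 = 3.9503
[A]2/[A]1 = 1.031 / 0.261 = 3.9502
n = ln(3.9503) / ln(3.9502) = 1.0
Nearest integer order:

1


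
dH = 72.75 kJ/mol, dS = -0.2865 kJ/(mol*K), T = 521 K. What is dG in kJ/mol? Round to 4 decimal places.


Gibbs: dG = dH - T*dS (consistent units, dS already in kJ/(mol*K)).
T*dS = 521 * -0.2865 = -149.2665
dG = 72.75 - (-149.2665)
dG = 222.0165 kJ/mol, rounded to 4 dp:

222.0165 kJ/mol


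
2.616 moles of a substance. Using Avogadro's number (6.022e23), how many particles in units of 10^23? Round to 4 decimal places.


N = n * NA, then divide by 1e23 for the requested units.
N / 1e23 = n * 6.022
N / 1e23 = 2.616 * 6.022
N / 1e23 = 15.753552, rounded to 4 dp:

15.7536


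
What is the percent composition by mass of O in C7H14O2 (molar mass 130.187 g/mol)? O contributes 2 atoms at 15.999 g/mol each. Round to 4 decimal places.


pct = 100 * (n_elem * M_elem) / M_total
mass_contribution = 2 * 15.999 = 31.998 g/mol
pct = 100 * 31.998 / 130.187
pct = 24.57849094 %, rounded to 4 dp:

24.5785 %


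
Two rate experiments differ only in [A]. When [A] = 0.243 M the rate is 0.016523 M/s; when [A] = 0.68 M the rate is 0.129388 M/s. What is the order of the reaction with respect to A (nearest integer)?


Rate is proportional to [A]^n, so rate2/rate1 = ([A]2/[A]1)^n. Take logs to solve for n.
rate2/rate1 = 0.129388 / 0.016523 = 7.8308
[A]2/[A]1 = 0.68 / 0.243 = 2.7984
n = ln(7.8308) / ln(2.7984) = 2.0
Nearest integer order:

2


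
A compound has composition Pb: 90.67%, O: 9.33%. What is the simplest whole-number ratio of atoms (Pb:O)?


Assume 100 g of compound, divide each mass% by atomic mass to get moles, then normalize by the smallest to get a raw atom ratio.
Moles per 100 g: Pb: 90.67/207.2 = 0.4376, O: 9.33/15.999 = 0.5832
Raw ratio (divide by min = 0.4376): Pb: 1.0, O: 1.333
Multiply by 3 to clear fractions: Pb: 3.0 ~= 3, O: 3.998 ~= 4
Reduce by GCD to get the simplest whole-number ratio:

3:4


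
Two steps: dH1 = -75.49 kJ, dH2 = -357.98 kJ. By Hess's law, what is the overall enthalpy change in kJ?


Hess's law: enthalpy is a state function, so add the step enthalpies.
dH_total = dH1 + dH2 = -75.49 + (-357.98)
dH_total = -433.47 kJ:

-433.47 kJ


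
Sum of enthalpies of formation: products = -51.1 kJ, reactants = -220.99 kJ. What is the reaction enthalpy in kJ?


dH_rxn = sum(dH_f products) - sum(dH_f reactants)
dH_rxn = -51.1 - (-220.99)
dH_rxn = 169.89 kJ:

169.89 kJ


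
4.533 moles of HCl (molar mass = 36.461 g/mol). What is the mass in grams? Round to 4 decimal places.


mass = n * M
mass = 4.533 * 36.461
mass = 165.277713 g, rounded to 4 dp:

165.2777 g


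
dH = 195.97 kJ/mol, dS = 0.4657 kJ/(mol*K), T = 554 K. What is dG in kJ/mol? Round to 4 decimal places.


Gibbs: dG = dH - T*dS (consistent units, dS already in kJ/(mol*K)).
T*dS = 554 * 0.4657 = 257.9978
dG = 195.97 - (257.9978)
dG = -62.0278 kJ/mol, rounded to 4 dp:

-62.0278 kJ/mol


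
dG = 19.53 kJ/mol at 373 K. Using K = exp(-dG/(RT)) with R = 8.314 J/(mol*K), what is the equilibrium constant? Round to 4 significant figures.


dG is in kJ/mol; multiply by 1000 to match R in J/(mol*K).
RT = 8.314 * 373 = 3101.122 J/mol
exponent = -dG*1000 / (RT) = -(19.53*1000) / 3101.122 = -6.29772063
K = exp(-6.29772063)
K = 0.0018404952, rounded to 4 significant figures:

0.001840


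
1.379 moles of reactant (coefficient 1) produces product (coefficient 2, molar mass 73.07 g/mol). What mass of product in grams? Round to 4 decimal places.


Use the coefficient ratio to convert reactant moles to product moles, then multiply by the product's molar mass.
moles_P = moles_R * (coeff_P / coeff_R) = 1.379 * (2/1) = 2.758
mass_P = moles_P * M_P = 2.758 * 73.07
mass_P = 201.52706 g, rounded to 4 dp:

201.5271 g


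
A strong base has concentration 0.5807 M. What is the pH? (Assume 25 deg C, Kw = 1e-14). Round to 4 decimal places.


A strong base dissociates completely, so [OH-] equals the given concentration.
pOH = -log10([OH-]) = -log10(0.5807) = 0.236048
pH = 14 - pOH = 14 - 0.236048
pH = 13.763952, rounded to 4 dp:

13.7640


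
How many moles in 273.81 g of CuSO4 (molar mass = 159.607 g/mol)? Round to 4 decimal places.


n = mass / M
n = 273.81 / 159.607
n = 1.71552626 mol, rounded to 4 dp:

1.7155 mol


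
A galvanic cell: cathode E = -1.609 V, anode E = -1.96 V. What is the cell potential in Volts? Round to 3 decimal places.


Standard cell potential: E_cell = E_cathode - E_anode.
E_cell = -1.609 - (-1.96)
E_cell = 0.351 V, rounded to 3 dp:

0.351 V


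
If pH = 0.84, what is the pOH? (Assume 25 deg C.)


At 25 deg C, pH + pOH = 14.
pOH = 14 - pH = 14 - 0.84
pOH = 13.16:

13.16


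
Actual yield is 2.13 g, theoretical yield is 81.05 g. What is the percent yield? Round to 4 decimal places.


% yield = 100 * actual / theoretical
% yield = 100 * 2.13 / 81.05
% yield = 2.6280074 %, rounded to 4 dp:

2.6280 %


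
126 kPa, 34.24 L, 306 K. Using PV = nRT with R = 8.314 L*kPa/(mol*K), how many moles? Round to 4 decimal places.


PV = nRT, solve for n = PV / (RT).
PV = 126 * 34.24 = 4314.24
RT = 8.314 * 306 = 2544.084
n = 4314.24 / 2544.084
n = 1.69579306 mol, rounded to 4 dp:

1.6958 mol


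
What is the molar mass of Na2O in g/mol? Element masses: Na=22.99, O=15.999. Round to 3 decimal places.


M = sum(count * atomic_mass) over atoms.
M = 2*22.99 + 1*15.999
M = 45.98 + 15.999
M = 61.979 g/mol, rounded to 3 dp:

61.979 g/mol


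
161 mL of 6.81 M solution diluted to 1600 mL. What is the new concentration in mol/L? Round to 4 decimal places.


Dilution: M1*V1 = M2*V2, solve for M2.
M2 = M1*V1 / V2
M2 = 6.81 * 161 / 1600
M2 = 1096.41 / 1600
M2 = 0.68525625 mol/L, rounded to 4 dp:

0.6853 mol/L


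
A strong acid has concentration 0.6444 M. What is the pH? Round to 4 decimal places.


A strong acid dissociates completely, so [H+] equals the given concentration.
pH = -log10([H+]) = -log10(0.6444)
pH = 0.19084447, rounded to 4 dp:

0.1908


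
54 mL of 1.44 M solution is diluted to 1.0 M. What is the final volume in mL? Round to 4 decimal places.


Dilution: M1*V1 = M2*V2, solve for V2.
V2 = M1*V1 / M2
V2 = 1.44 * 54 / 1.0
V2 = 77.76 / 1.0
V2 = 77.76 mL, rounded to 4 dp:

77.7600 mL


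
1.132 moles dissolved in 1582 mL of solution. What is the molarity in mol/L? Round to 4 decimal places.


Convert volume to liters: V_L = V_mL / 1000.
V_L = 1582 / 1000 = 1.582 L
M = n / V_L = 1.132 / 1.582
M = 0.71554994 mol/L, rounded to 4 dp:

0.7155 mol/L


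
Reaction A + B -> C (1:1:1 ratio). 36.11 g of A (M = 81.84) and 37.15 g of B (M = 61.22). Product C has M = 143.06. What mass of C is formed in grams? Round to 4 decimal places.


Find moles of each reactant; the smaller value is the limiting reagent in a 1:1:1 reaction, so moles_C equals moles of the limiter.
n_A = mass_A / M_A = 36.11 / 81.84 = 0.441227 mol
n_B = mass_B / M_B = 37.15 / 61.22 = 0.606828 mol
Limiting reagent: A (smaller), n_limiting = 0.441227 mol
mass_C = n_limiting * M_C = 0.441227 * 143.06
mass_C = 63.12193462 g, rounded to 4 dp:

63.1219 g


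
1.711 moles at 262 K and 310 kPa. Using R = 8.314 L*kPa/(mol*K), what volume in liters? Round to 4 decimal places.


PV = nRT, solve for V = nRT / P.
nRT = 1.711 * 8.314 * 262 = 3727.0165
V = 3727.0165 / 310
V = 12.02263387 L, rounded to 4 dp:

12.0226 L


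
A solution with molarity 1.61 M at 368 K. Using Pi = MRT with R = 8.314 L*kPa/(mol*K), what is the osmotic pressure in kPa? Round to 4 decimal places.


Osmotic pressure (van't Hoff): Pi = M*R*T.
RT = 8.314 * 368 = 3059.552
Pi = 1.61 * 3059.552
Pi = 4925.87872 kPa, rounded to 4 dp:

4925.8787 kPa


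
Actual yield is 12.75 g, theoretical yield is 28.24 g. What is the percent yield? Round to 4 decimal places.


% yield = 100 * actual / theoretical
% yield = 100 * 12.75 / 28.24
% yield = 45.14872521 %, rounded to 4 dp:

45.1487 %


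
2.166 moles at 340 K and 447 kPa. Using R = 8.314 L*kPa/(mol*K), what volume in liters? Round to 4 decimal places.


PV = nRT, solve for V = nRT / P.
nRT = 2.166 * 8.314 * 340 = 6122.7622
V = 6122.7622 / 447
V = 13.69745459 L, rounded to 4 dp:

13.6975 L


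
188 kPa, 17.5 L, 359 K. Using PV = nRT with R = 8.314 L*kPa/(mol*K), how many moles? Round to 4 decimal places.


PV = nRT, solve for n = PV / (RT).
PV = 188 * 17.5 = 3290.0
RT = 8.314 * 359 = 2984.726
n = 3290.0 / 2984.726
n = 1.10227874 mol, rounded to 4 dp:

1.1023 mol


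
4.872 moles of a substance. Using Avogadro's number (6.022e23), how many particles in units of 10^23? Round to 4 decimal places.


N = n * NA, then divide by 1e23 for the requested units.
N / 1e23 = n * 6.022
N / 1e23 = 4.872 * 6.022
N / 1e23 = 29.339184, rounded to 4 dp:

29.3392


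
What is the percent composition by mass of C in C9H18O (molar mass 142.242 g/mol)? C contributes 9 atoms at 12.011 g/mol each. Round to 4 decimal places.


pct = 100 * (n_elem * M_elem) / M_total
mass_contribution = 9 * 12.011 = 108.099 g/mol
pct = 100 * 108.099 / 142.242
pct = 75.99654111 %, rounded to 4 dp:

75.9965 %


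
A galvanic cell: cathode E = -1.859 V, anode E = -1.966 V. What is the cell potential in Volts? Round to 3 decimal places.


Standard cell potential: E_cell = E_cathode - E_anode.
E_cell = -1.859 - (-1.966)
E_cell = 0.107 V, rounded to 3 dp:

0.107 V


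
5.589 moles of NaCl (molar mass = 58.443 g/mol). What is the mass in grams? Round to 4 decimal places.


mass = n * M
mass = 5.589 * 58.443
mass = 326.637927 g, rounded to 4 dp:

326.6379 g


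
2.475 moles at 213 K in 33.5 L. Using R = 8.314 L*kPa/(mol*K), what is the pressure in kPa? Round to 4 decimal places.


PV = nRT, solve for P = nRT / V.
nRT = 2.475 * 8.314 * 213 = 4382.933
P = 4382.933 / 33.5
P = 130.8338209 kPa, rounded to 4 dp:

130.8338 kPa


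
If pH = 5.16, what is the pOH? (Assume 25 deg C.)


At 25 deg C, pH + pOH = 14.
pOH = 14 - pH = 14 - 5.16
pOH = 8.84:

8.84


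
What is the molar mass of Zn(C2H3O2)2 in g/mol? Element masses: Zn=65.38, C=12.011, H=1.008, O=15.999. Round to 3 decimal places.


M = sum(count * atomic_mass) over atoms.
M = 1*65.38 + 4*12.011 + 6*1.008 + 4*15.999
M = 65.38 + 48.044 + 6.048 + 63.996
M = 183.468 g/mol, rounded to 3 dp:

183.468 g/mol


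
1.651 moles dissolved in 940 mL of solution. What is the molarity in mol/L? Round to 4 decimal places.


Convert volume to liters: V_L = V_mL / 1000.
V_L = 940 / 1000 = 0.94 L
M = n / V_L = 1.651 / 0.94
M = 1.75638298 mol/L, rounded to 4 dp:

1.7564 mol/L


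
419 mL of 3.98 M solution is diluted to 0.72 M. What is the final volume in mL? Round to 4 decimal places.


Dilution: M1*V1 = M2*V2, solve for V2.
V2 = M1*V1 / M2
V2 = 3.98 * 419 / 0.72
V2 = 1667.62 / 0.72
V2 = 2316.13888889 mL, rounded to 4 dp:

2316.1389 mL


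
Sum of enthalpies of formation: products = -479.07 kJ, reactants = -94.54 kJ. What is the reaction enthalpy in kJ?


dH_rxn = sum(dH_f products) - sum(dH_f reactants)
dH_rxn = -479.07 - (-94.54)
dH_rxn = -384.53 kJ:

-384.53 kJ


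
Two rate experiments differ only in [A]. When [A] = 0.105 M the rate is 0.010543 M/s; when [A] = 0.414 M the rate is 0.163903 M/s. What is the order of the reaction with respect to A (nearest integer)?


Rate is proportional to [A]^n, so rate2/rate1 = ([A]2/[A]1)^n. Take logs to solve for n.
rate2/rate1 = 0.163903 / 0.010543 = 15.5461
[A]2/[A]1 = 0.414 / 0.105 = 3.9429
n = ln(15.5461) / ln(3.9429) = 2.0
Nearest integer order:

2


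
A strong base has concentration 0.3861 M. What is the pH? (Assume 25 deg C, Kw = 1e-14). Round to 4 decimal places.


A strong base dissociates completely, so [OH-] equals the given concentration.
pOH = -log10([OH-]) = -log10(0.3861) = 0.4133
pH = 14 - pOH = 14 - 0.4133
pH = 13.5867, rounded to 4 dp:

13.5867


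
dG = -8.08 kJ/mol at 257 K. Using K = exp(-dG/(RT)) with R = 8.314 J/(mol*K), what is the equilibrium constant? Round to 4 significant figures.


dG is in kJ/mol; multiply by 1000 to match R in J/(mol*K).
RT = 8.314 * 257 = 2136.698 J/mol
exponent = -dG*1000 / (RT) = -(-8.08*1000) / 2136.698 = 3.78153581
K = exp(3.78153581)
K = 43.883387, rounded to 4 significant figures:

43.88


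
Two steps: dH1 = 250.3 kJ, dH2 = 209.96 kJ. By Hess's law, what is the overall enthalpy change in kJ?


Hess's law: enthalpy is a state function, so add the step enthalpies.
dH_total = dH1 + dH2 = 250.3 + (209.96)
dH_total = 460.26 kJ:

460.26 kJ


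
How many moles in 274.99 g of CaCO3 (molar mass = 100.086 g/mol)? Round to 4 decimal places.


n = mass / M
n = 274.99 / 100.086
n = 2.74753712 mol, rounded to 4 dp:

2.7475 mol


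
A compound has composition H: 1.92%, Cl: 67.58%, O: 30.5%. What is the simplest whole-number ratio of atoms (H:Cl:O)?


Assume 100 g of compound, divide each mass% by atomic mass to get moles, then normalize by the smallest to get a raw atom ratio.
Moles per 100 g: H: 1.92/1.008 = 1.9048, Cl: 67.58/35.453 = 1.9062, O: 30.5/15.999 = 1.9064
Raw ratio (divide by min = 1.9048): H: 1.0, Cl: 1.001, O: 1.001
Multiply by 1 to clear fractions: H: 1.0 ~= 1, Cl: 1.001 ~= 1, O: 1.001 ~= 1
Reduce by GCD to get the simplest whole-number ratio:

1:1:1


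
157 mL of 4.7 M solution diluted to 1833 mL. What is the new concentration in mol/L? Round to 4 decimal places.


Dilution: M1*V1 = M2*V2, solve for M2.
M2 = M1*V1 / V2
M2 = 4.7 * 157 / 1833
M2 = 737.9 / 1833
M2 = 0.4025641 mol/L, rounded to 4 dp:

0.4026 mol/L


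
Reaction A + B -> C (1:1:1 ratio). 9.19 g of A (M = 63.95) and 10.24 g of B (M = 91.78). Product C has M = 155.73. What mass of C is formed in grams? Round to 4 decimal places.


Find moles of each reactant; the smaller value is the limiting reagent in a 1:1:1 reaction, so moles_C equals moles of the limiter.
n_A = mass_A / M_A = 9.19 / 63.95 = 0.143706 mol
n_B = mass_B / M_B = 10.24 / 91.78 = 0.111571 mol
Limiting reagent: B (smaller), n_limiting = 0.111571 mol
mass_C = n_limiting * M_C = 0.111571 * 155.73
mass_C = 17.37495183 g, rounded to 4 dp:

17.3750 g


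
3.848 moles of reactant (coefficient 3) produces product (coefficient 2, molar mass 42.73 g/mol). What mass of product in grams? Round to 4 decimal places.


Use the coefficient ratio to convert reactant moles to product moles, then multiply by the product's molar mass.
moles_P = moles_R * (coeff_P / coeff_R) = 3.848 * (2/3) = 2.565333
mass_P = moles_P * M_P = 2.565333 * 42.73
mass_P = 109.61667909 g, rounded to 4 dp:

109.6167 g


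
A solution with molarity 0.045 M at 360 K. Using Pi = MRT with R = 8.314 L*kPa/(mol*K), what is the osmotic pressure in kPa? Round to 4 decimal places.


Osmotic pressure (van't Hoff): Pi = M*R*T.
RT = 8.314 * 360 = 2993.04
Pi = 0.045 * 2993.04
Pi = 134.6868 kPa, rounded to 4 dp:

134.6868 kPa


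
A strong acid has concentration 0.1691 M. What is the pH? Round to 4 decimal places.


A strong acid dissociates completely, so [H+] equals the given concentration.
pH = -log10([H+]) = -log10(0.1691)
pH = 0.77185639, rounded to 4 dp:

0.7719


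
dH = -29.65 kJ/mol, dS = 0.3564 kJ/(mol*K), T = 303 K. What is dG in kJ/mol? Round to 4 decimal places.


Gibbs: dG = dH - T*dS (consistent units, dS already in kJ/(mol*K)).
T*dS = 303 * 0.3564 = 107.9892
dG = -29.65 - (107.9892)
dG = -137.6392 kJ/mol, rounded to 4 dp:

-137.6392 kJ/mol


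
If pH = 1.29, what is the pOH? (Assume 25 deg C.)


At 25 deg C, pH + pOH = 14.
pOH = 14 - pH = 14 - 1.29
pOH = 12.71:

12.71


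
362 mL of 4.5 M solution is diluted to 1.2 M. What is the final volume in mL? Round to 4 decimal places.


Dilution: M1*V1 = M2*V2, solve for V2.
V2 = M1*V1 / M2
V2 = 4.5 * 362 / 1.2
V2 = 1629.0 / 1.2
V2 = 1357.5 mL, rounded to 4 dp:

1357.5000 mL


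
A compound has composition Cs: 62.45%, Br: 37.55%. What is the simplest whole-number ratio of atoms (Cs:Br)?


Assume 100 g of compound, divide each mass% by atomic mass to get moles, then normalize by the smallest to get a raw atom ratio.
Moles per 100 g: Cs: 62.45/132.905 = 0.4699, Br: 37.55/79.904 = 0.4699
Raw ratio (divide by min = 0.4699): Cs: 1.0, Br: 1.0
Multiply by 1 to clear fractions: Cs: 1.0 ~= 1, Br: 1.0 ~= 1
Reduce by GCD to get the simplest whole-number ratio:

1:1


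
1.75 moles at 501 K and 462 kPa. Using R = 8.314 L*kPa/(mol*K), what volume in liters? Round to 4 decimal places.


PV = nRT, solve for V = nRT / P.
nRT = 1.75 * 8.314 * 501 = 7289.2995
V = 7289.2995 / 462
V = 15.77770455 L, rounded to 4 dp:

15.7777 L


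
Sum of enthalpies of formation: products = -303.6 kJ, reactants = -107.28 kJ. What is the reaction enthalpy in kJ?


dH_rxn = sum(dH_f products) - sum(dH_f reactants)
dH_rxn = -303.6 - (-107.28)
dH_rxn = -196.32 kJ:

-196.32 kJ


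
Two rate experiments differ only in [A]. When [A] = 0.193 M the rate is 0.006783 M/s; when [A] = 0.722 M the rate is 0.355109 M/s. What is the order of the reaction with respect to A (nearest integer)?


Rate is proportional to [A]^n, so rate2/rate1 = ([A]2/[A]1)^n. Take logs to solve for n.
rate2/rate1 = 0.355109 / 0.006783 = 52.3528
[A]2/[A]1 = 0.722 / 0.193 = 3.7409
n = ln(52.3528) / ln(3.7409) = 3.0
Nearest integer order:

3


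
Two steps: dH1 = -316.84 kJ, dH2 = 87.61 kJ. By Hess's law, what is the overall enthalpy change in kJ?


Hess's law: enthalpy is a state function, so add the step enthalpies.
dH_total = dH1 + dH2 = -316.84 + (87.61)
dH_total = -229.23 kJ:

-229.23 kJ


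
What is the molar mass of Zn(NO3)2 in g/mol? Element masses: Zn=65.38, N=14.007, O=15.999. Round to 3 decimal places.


M = sum(count * atomic_mass) over atoms.
M = 1*65.38 + 2*14.007 + 6*15.999
M = 65.38 + 28.014 + 95.994
M = 189.388 g/mol, rounded to 3 dp:

189.388 g/mol


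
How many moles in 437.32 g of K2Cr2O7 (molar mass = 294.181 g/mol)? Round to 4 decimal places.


n = mass / M
n = 437.32 / 294.181
n = 1.48656779 mol, rounded to 4 dp:

1.4866 mol


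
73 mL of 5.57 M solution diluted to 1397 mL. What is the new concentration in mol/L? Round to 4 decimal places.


Dilution: M1*V1 = M2*V2, solve for M2.
M2 = M1*V1 / V2
M2 = 5.57 * 73 / 1397
M2 = 406.61 / 1397
M2 = 0.29105941 mol/L, rounded to 4 dp:

0.2911 mol/L


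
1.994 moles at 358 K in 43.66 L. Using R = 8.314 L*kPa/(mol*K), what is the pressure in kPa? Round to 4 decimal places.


PV = nRT, solve for P = nRT / V.
nRT = 1.994 * 8.314 * 358 = 5934.9655
P = 5934.9655 / 43.66
P = 135.93599404 kPa, rounded to 4 dp:

135.9360 kPa


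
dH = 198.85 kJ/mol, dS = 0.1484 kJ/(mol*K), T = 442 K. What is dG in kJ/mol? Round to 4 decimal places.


Gibbs: dG = dH - T*dS (consistent units, dS already in kJ/(mol*K)).
T*dS = 442 * 0.1484 = 65.5928
dG = 198.85 - (65.5928)
dG = 133.2572 kJ/mol, rounded to 4 dp:

133.2572 kJ/mol


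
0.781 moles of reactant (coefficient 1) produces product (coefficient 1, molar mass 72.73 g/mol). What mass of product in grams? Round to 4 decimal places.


Use the coefficient ratio to convert reactant moles to product moles, then multiply by the product's molar mass.
moles_P = moles_R * (coeff_P / coeff_R) = 0.781 * (1/1) = 0.781
mass_P = moles_P * M_P = 0.781 * 72.73
mass_P = 56.80213 g, rounded to 4 dp:

56.8021 g


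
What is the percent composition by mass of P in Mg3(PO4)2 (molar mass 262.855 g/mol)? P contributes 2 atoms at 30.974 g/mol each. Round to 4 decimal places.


pct = 100 * (n_elem * M_elem) / M_total
mass_contribution = 2 * 30.974 = 61.948 g/mol
pct = 100 * 61.948 / 262.855
pct = 23.56736604 %, rounded to 4 dp:

23.5674 %


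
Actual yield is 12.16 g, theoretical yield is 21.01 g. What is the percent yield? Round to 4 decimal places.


% yield = 100 * actual / theoretical
% yield = 100 * 12.16 / 21.01
% yield = 57.87720133 %, rounded to 4 dp:

57.8772 %


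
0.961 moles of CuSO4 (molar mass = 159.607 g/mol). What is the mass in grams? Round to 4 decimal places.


mass = n * M
mass = 0.961 * 159.607
mass = 153.382327 g, rounded to 4 dp:

153.3823 g


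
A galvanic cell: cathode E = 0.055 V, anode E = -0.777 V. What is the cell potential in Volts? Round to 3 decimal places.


Standard cell potential: E_cell = E_cathode - E_anode.
E_cell = 0.055 - (-0.777)
E_cell = 0.832 V, rounded to 3 dp:

0.832 V


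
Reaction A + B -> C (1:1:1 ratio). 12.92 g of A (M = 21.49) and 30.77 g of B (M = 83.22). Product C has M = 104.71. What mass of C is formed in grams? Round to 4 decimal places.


Find moles of each reactant; the smaller value is the limiting reagent in a 1:1:1 reaction, so moles_C equals moles of the limiter.
n_A = mass_A / M_A = 12.92 / 21.49 = 0.60121 mol
n_B = mass_B / M_B = 30.77 / 83.22 = 0.369743 mol
Limiting reagent: B (smaller), n_limiting = 0.369743 mol
mass_C = n_limiting * M_C = 0.369743 * 104.71
mass_C = 38.71578953 g, rounded to 4 dp:

38.7158 g
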